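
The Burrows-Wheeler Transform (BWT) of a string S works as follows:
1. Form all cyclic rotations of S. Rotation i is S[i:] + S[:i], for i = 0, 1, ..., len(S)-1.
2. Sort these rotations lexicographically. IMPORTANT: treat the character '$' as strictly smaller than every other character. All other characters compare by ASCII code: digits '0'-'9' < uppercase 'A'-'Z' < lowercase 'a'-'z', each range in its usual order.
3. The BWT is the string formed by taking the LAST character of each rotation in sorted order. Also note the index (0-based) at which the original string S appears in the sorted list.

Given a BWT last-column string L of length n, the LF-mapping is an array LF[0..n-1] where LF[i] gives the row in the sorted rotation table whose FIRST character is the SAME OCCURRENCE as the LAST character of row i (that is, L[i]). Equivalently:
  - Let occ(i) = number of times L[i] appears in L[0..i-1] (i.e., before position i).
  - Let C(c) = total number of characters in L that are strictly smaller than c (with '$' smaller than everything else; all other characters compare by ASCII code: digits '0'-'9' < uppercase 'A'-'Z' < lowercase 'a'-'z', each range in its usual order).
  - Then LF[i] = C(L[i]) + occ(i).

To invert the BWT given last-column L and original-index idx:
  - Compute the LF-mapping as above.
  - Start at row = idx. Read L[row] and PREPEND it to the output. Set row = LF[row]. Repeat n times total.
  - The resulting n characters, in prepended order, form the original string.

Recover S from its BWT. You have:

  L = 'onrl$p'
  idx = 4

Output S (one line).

LF mapping: 3 2 5 1 0 4
Walk LF starting at row 4, prepending L[row]:
  step 1: row=4, L[4]='$', prepend. Next row=LF[4]=0
  step 2: row=0, L[0]='o', prepend. Next row=LF[0]=3
  step 3: row=3, L[3]='l', prepend. Next row=LF[3]=1
  step 4: row=1, L[1]='n', prepend. Next row=LF[1]=2
  step 5: row=2, L[2]='r', prepend. Next row=LF[2]=5
  step 6: row=5, L[5]='p', prepend. Next row=LF[5]=4
Reversed output: prnlo$

Answer: prnlo$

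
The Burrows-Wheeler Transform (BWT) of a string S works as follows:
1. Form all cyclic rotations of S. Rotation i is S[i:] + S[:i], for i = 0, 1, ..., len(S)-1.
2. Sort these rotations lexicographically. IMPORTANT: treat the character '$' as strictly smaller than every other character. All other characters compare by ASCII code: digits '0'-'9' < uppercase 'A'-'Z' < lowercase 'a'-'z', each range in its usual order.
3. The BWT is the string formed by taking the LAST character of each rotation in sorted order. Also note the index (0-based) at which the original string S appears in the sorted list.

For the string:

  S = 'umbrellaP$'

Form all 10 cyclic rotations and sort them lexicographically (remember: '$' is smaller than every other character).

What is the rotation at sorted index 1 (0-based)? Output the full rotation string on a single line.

Answer: P$umbrella

Derivation:
All 10 rotations (rotation i = S[i:]+S[:i]):
  rot[0] = umbrellaP$
  rot[1] = mbrellaP$u
  rot[2] = brellaP$um
  rot[3] = rellaP$umb
  rot[4] = ellaP$umbr
  rot[5] = llaP$umbre
  rot[6] = laP$umbrel
  rot[7] = aP$umbrell
  rot[8] = P$umbrella
  rot[9] = $umbrellaP
Sorted (with $ < everything):
  sorted[0] = $umbrellaP
  sorted[1] = P$umbrella
  sorted[2] = aP$umbrell
  sorted[3] = brellaP$um
  sorted[4] = ellaP$umbr
  sorted[5] = laP$umbrel
  sorted[6] = llaP$umbre
  sorted[7] = mbrellaP$u
  sorted[8] = rellaP$umb
  sorted[9] = umbrellaP$
sorted[1] = P$umbrella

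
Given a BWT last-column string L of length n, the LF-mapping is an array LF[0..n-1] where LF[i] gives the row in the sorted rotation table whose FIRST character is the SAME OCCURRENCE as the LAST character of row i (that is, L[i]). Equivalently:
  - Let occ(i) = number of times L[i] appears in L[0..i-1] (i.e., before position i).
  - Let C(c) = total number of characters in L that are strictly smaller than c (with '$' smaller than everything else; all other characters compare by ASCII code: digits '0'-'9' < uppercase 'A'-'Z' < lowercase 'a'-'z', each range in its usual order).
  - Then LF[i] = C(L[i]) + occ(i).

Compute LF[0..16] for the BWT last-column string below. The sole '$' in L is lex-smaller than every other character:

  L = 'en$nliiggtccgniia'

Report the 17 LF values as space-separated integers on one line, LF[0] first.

Char counts: '$':1, 'a':1, 'c':2, 'e':1, 'g':3, 'i':4, 'l':1, 'n':3, 't':1
C (first-col start): C('$')=0, C('a')=1, C('c')=2, C('e')=4, C('g')=5, C('i')=8, C('l')=12, C('n')=13, C('t')=16
L[0]='e': occ=0, LF[0]=C('e')+0=4+0=4
L[1]='n': occ=0, LF[1]=C('n')+0=13+0=13
L[2]='$': occ=0, LF[2]=C('$')+0=0+0=0
L[3]='n': occ=1, LF[3]=C('n')+1=13+1=14
L[4]='l': occ=0, LF[4]=C('l')+0=12+0=12
L[5]='i': occ=0, LF[5]=C('i')+0=8+0=8
L[6]='i': occ=1, LF[6]=C('i')+1=8+1=9
L[7]='g': occ=0, LF[7]=C('g')+0=5+0=5
L[8]='g': occ=1, LF[8]=C('g')+1=5+1=6
L[9]='t': occ=0, LF[9]=C('t')+0=16+0=16
L[10]='c': occ=0, LF[10]=C('c')+0=2+0=2
L[11]='c': occ=1, LF[11]=C('c')+1=2+1=3
L[12]='g': occ=2, LF[12]=C('g')+2=5+2=7
L[13]='n': occ=2, LF[13]=C('n')+2=13+2=15
L[14]='i': occ=2, LF[14]=C('i')+2=8+2=10
L[15]='i': occ=3, LF[15]=C('i')+3=8+3=11
L[16]='a': occ=0, LF[16]=C('a')+0=1+0=1

Answer: 4 13 0 14 12 8 9 5 6 16 2 3 7 15 10 11 1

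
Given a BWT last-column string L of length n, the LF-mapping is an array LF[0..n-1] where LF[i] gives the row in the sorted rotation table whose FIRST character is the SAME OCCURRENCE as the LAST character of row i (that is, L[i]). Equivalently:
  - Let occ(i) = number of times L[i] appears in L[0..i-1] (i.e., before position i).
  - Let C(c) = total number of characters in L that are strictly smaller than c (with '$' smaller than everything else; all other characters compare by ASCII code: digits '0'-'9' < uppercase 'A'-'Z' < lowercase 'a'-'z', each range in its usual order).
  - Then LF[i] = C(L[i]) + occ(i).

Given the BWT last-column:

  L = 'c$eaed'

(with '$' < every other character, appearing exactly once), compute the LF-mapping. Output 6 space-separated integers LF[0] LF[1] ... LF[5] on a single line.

Char counts: '$':1, 'a':1, 'c':1, 'd':1, 'e':2
C (first-col start): C('$')=0, C('a')=1, C('c')=2, C('d')=3, C('e')=4
L[0]='c': occ=0, LF[0]=C('c')+0=2+0=2
L[1]='$': occ=0, LF[1]=C('$')+0=0+0=0
L[2]='e': occ=0, LF[2]=C('e')+0=4+0=4
L[3]='a': occ=0, LF[3]=C('a')+0=1+0=1
L[4]='e': occ=1, LF[4]=C('e')+1=4+1=5
L[5]='d': occ=0, LF[5]=C('d')+0=3+0=3

Answer: 2 0 4 1 5 3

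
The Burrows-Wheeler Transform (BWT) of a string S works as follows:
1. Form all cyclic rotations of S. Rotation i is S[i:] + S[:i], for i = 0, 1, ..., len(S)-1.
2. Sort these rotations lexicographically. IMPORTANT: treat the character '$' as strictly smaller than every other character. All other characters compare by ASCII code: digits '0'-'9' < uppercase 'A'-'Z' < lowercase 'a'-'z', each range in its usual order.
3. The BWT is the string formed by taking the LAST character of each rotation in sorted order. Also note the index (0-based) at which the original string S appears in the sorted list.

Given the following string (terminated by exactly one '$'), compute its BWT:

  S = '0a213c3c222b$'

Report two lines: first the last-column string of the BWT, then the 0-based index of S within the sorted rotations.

Answer: b$2ac22c10233
1

Derivation:
All 13 rotations (rotation i = S[i:]+S[:i]):
  rot[0] = 0a213c3c222b$
  rot[1] = a213c3c222b$0
  rot[2] = 213c3c222b$0a
  rot[3] = 13c3c222b$0a2
  rot[4] = 3c3c222b$0a21
  rot[5] = c3c222b$0a213
  rot[6] = 3c222b$0a213c
  rot[7] = c222b$0a213c3
  rot[8] = 222b$0a213c3c
  rot[9] = 22b$0a213c3c2
  rot[10] = 2b$0a213c3c22
  rot[11] = b$0a213c3c222
  rot[12] = $0a213c3c222b
Sorted (with $ < everything):
  sorted[0] = $0a213c3c222b  (last char: 'b')
  sorted[1] = 0a213c3c222b$  (last char: '$')
  sorted[2] = 13c3c222b$0a2  (last char: '2')
  sorted[3] = 213c3c222b$0a  (last char: 'a')
  sorted[4] = 222b$0a213c3c  (last char: 'c')
  sorted[5] = 22b$0a213c3c2  (last char: '2')
  sorted[6] = 2b$0a213c3c22  (last char: '2')
  sorted[7] = 3c222b$0a213c  (last char: 'c')
  sorted[8] = 3c3c222b$0a21  (last char: '1')
  sorted[9] = a213c3c222b$0  (last char: '0')
  sorted[10] = b$0a213c3c222  (last char: '2')
  sorted[11] = c222b$0a213c3  (last char: '3')
  sorted[12] = c3c222b$0a213  (last char: '3')
Last column: b$2ac22c10233
Original string S is at sorted index 1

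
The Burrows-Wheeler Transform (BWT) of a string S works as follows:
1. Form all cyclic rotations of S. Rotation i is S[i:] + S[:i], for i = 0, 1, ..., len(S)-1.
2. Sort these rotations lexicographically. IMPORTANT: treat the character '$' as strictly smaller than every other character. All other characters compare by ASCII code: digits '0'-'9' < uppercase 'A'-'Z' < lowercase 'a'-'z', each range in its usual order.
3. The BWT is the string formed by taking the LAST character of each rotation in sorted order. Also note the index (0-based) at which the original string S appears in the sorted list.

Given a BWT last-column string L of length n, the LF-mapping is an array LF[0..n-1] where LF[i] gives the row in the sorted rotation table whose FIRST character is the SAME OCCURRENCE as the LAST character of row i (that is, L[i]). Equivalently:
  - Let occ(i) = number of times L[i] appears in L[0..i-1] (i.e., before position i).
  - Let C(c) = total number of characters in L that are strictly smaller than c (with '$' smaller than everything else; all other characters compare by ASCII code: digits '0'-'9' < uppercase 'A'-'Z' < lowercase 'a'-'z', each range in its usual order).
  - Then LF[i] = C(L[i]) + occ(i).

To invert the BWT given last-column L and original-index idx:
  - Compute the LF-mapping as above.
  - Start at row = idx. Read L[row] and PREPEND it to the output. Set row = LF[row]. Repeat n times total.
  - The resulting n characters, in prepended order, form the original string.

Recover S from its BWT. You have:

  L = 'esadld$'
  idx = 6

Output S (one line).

Answer: saddle$

Derivation:
LF mapping: 4 6 1 2 5 3 0
Walk LF starting at row 6, prepending L[row]:
  step 1: row=6, L[6]='$', prepend. Next row=LF[6]=0
  step 2: row=0, L[0]='e', prepend. Next row=LF[0]=4
  step 3: row=4, L[4]='l', prepend. Next row=LF[4]=5
  step 4: row=5, L[5]='d', prepend. Next row=LF[5]=3
  step 5: row=3, L[3]='d', prepend. Next row=LF[3]=2
  step 6: row=2, L[2]='a', prepend. Next row=LF[2]=1
  step 7: row=1, L[1]='s', prepend. Next row=LF[1]=6
Reversed output: saddle$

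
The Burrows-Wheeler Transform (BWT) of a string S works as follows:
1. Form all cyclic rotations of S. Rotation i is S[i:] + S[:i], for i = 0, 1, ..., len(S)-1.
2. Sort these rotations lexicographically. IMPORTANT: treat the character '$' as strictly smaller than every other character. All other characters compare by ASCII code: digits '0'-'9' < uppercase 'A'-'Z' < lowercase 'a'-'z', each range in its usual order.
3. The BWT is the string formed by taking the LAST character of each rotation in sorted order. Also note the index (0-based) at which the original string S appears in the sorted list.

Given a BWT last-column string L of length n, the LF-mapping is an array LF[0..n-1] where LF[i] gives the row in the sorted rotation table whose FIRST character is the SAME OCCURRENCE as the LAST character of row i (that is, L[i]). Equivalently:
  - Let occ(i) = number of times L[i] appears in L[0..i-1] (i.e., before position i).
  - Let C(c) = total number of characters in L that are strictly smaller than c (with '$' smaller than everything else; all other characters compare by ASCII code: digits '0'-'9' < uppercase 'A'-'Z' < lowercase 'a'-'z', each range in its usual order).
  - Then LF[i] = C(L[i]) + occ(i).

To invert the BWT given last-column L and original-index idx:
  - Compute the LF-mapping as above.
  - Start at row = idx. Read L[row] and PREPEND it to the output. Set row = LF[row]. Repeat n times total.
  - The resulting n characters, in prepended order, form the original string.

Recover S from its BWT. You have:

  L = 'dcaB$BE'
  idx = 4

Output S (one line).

LF mapping: 6 5 4 1 0 2 3
Walk LF starting at row 4, prepending L[row]:
  step 1: row=4, L[4]='$', prepend. Next row=LF[4]=0
  step 2: row=0, L[0]='d', prepend. Next row=LF[0]=6
  step 3: row=6, L[6]='E', prepend. Next row=LF[6]=3
  step 4: row=3, L[3]='B', prepend. Next row=LF[3]=1
  step 5: row=1, L[1]='c', prepend. Next row=LF[1]=5
  step 6: row=5, L[5]='B', prepend. Next row=LF[5]=2
  step 7: row=2, L[2]='a', prepend. Next row=LF[2]=4
Reversed output: aBcBEd$

Answer: aBcBEd$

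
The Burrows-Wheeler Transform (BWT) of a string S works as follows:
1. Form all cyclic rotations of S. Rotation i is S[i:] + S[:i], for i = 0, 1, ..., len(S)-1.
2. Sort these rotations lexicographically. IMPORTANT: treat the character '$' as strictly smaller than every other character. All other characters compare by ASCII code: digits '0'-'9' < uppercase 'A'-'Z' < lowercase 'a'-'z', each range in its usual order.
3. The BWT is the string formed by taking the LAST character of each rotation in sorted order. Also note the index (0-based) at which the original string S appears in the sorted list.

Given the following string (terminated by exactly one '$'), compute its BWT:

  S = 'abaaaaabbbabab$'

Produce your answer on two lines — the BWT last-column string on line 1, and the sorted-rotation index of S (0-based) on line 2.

Answer: bbaaab$baaaabba
6

Derivation:
All 15 rotations (rotation i = S[i:]+S[:i]):
  rot[0] = abaaaaabbbabab$
  rot[1] = baaaaabbbabab$a
  rot[2] = aaaaabbbabab$ab
  rot[3] = aaaabbbabab$aba
  rot[4] = aaabbbabab$abaa
  rot[5] = aabbbabab$abaaa
  rot[6] = abbbabab$abaaaa
  rot[7] = bbbabab$abaaaaa
  rot[8] = bbabab$abaaaaab
  rot[9] = babab$abaaaaabb
  rot[10] = abab$abaaaaabbb
  rot[11] = bab$abaaaaabbba
  rot[12] = ab$abaaaaabbbab
  rot[13] = b$abaaaaabbbaba
  rot[14] = $abaaaaabbbabab
Sorted (with $ < everything):
  sorted[0] = $abaaaaabbbabab  (last char: 'b')
  sorted[1] = aaaaabbbabab$ab  (last char: 'b')
  sorted[2] = aaaabbbabab$aba  (last char: 'a')
  sorted[3] = aaabbbabab$abaa  (last char: 'a')
  sorted[4] = aabbbabab$abaaa  (last char: 'a')
  sorted[5] = ab$abaaaaabbbab  (last char: 'b')
  sorted[6] = abaaaaabbbabab$  (last char: '$')
  sorted[7] = abab$abaaaaabbb  (last char: 'b')
  sorted[8] = abbbabab$abaaaa  (last char: 'a')
  sorted[9] = b$abaaaaabbbaba  (last char: 'a')
  sorted[10] = baaaaabbbabab$a  (last char: 'a')
  sorted[11] = bab$abaaaaabbba  (last char: 'a')
  sorted[12] = babab$abaaaaabb  (last char: 'b')
  sorted[13] = bbabab$abaaaaab  (last char: 'b')
  sorted[14] = bbbabab$abaaaaa  (last char: 'a')
Last column: bbaaab$baaaabba
Original string S is at sorted index 6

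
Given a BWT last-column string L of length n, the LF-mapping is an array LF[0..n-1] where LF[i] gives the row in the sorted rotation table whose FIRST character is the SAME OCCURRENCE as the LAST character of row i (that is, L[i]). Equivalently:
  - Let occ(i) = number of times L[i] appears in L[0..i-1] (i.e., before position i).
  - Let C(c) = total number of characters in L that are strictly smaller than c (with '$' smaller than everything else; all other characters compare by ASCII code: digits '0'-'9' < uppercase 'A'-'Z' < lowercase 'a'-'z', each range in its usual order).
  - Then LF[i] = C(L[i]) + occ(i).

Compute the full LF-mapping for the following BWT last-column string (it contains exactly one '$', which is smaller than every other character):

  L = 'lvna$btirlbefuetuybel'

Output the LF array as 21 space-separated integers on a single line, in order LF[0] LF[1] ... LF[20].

Answer: 10 19 13 1 0 2 15 9 14 11 3 5 8 17 6 16 18 20 4 7 12

Derivation:
Char counts: '$':1, 'a':1, 'b':3, 'e':3, 'f':1, 'i':1, 'l':3, 'n':1, 'r':1, 't':2, 'u':2, 'v':1, 'y':1
C (first-col start): C('$')=0, C('a')=1, C('b')=2, C('e')=5, C('f')=8, C('i')=9, C('l')=10, C('n')=13, C('r')=14, C('t')=15, C('u')=17, C('v')=19, C('y')=20
L[0]='l': occ=0, LF[0]=C('l')+0=10+0=10
L[1]='v': occ=0, LF[1]=C('v')+0=19+0=19
L[2]='n': occ=0, LF[2]=C('n')+0=13+0=13
L[3]='a': occ=0, LF[3]=C('a')+0=1+0=1
L[4]='$': occ=0, LF[4]=C('$')+0=0+0=0
L[5]='b': occ=0, LF[5]=C('b')+0=2+0=2
L[6]='t': occ=0, LF[6]=C('t')+0=15+0=15
L[7]='i': occ=0, LF[7]=C('i')+0=9+0=9
L[8]='r': occ=0, LF[8]=C('r')+0=14+0=14
L[9]='l': occ=1, LF[9]=C('l')+1=10+1=11
L[10]='b': occ=1, LF[10]=C('b')+1=2+1=3
L[11]='e': occ=0, LF[11]=C('e')+0=5+0=5
L[12]='f': occ=0, LF[12]=C('f')+0=8+0=8
L[13]='u': occ=0, LF[13]=C('u')+0=17+0=17
L[14]='e': occ=1, LF[14]=C('e')+1=5+1=6
L[15]='t': occ=1, LF[15]=C('t')+1=15+1=16
L[16]='u': occ=1, LF[16]=C('u')+1=17+1=18
L[17]='y': occ=0, LF[17]=C('y')+0=20+0=20
L[18]='b': occ=2, LF[18]=C('b')+2=2+2=4
L[19]='e': occ=2, LF[19]=C('e')+2=5+2=7
L[20]='l': occ=2, LF[20]=C('l')+2=10+2=12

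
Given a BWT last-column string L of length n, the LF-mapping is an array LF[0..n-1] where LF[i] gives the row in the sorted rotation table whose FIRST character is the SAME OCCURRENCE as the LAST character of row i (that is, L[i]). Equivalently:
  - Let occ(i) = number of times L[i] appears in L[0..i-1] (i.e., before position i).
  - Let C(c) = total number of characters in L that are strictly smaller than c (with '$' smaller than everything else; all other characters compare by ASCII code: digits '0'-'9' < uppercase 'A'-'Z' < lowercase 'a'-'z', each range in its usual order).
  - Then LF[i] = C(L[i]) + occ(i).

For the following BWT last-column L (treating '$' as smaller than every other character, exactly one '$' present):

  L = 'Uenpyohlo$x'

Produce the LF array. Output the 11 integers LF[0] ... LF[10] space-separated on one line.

Char counts: '$':1, 'U':1, 'e':1, 'h':1, 'l':1, 'n':1, 'o':2, 'p':1, 'x':1, 'y':1
C (first-col start): C('$')=0, C('U')=1, C('e')=2, C('h')=3, C('l')=4, C('n')=5, C('o')=6, C('p')=8, C('x')=9, C('y')=10
L[0]='U': occ=0, LF[0]=C('U')+0=1+0=1
L[1]='e': occ=0, LF[1]=C('e')+0=2+0=2
L[2]='n': occ=0, LF[2]=C('n')+0=5+0=5
L[3]='p': occ=0, LF[3]=C('p')+0=8+0=8
L[4]='y': occ=0, LF[4]=C('y')+0=10+0=10
L[5]='o': occ=0, LF[5]=C('o')+0=6+0=6
L[6]='h': occ=0, LF[6]=C('h')+0=3+0=3
L[7]='l': occ=0, LF[7]=C('l')+0=4+0=4
L[8]='o': occ=1, LF[8]=C('o')+1=6+1=7
L[9]='$': occ=0, LF[9]=C('$')+0=0+0=0
L[10]='x': occ=0, LF[10]=C('x')+0=9+0=9

Answer: 1 2 5 8 10 6 3 4 7 0 9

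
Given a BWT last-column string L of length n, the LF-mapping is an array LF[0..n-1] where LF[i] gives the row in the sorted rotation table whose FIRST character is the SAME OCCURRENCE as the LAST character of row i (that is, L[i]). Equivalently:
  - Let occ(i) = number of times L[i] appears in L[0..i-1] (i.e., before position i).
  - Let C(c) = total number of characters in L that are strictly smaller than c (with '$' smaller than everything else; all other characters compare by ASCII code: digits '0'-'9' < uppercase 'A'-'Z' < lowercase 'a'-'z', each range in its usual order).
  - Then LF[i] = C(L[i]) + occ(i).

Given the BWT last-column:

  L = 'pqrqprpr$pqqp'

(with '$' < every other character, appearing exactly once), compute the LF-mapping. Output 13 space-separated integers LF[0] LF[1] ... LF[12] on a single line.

Char counts: '$':1, 'p':5, 'q':4, 'r':3
C (first-col start): C('$')=0, C('p')=1, C('q')=6, C('r')=10
L[0]='p': occ=0, LF[0]=C('p')+0=1+0=1
L[1]='q': occ=0, LF[1]=C('q')+0=6+0=6
L[2]='r': occ=0, LF[2]=C('r')+0=10+0=10
L[3]='q': occ=1, LF[3]=C('q')+1=6+1=7
L[4]='p': occ=1, LF[4]=C('p')+1=1+1=2
L[5]='r': occ=1, LF[5]=C('r')+1=10+1=11
L[6]='p': occ=2, LF[6]=C('p')+2=1+2=3
L[7]='r': occ=2, LF[7]=C('r')+2=10+2=12
L[8]='$': occ=0, LF[8]=C('$')+0=0+0=0
L[9]='p': occ=3, LF[9]=C('p')+3=1+3=4
L[10]='q': occ=2, LF[10]=C('q')+2=6+2=8
L[11]='q': occ=3, LF[11]=C('q')+3=6+3=9
L[12]='p': occ=4, LF[12]=C('p')+4=1+4=5

Answer: 1 6 10 7 2 11 3 12 0 4 8 9 5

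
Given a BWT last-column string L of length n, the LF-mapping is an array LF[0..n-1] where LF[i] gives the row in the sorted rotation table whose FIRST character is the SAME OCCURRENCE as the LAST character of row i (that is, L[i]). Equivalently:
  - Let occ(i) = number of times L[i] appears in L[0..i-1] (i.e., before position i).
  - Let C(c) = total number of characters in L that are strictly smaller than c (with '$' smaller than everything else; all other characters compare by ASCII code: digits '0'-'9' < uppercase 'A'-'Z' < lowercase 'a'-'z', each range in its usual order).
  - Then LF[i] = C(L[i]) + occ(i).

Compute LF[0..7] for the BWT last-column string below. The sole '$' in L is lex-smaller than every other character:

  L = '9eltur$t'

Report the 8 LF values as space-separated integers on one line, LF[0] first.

Char counts: '$':1, '9':1, 'e':1, 'l':1, 'r':1, 't':2, 'u':1
C (first-col start): C('$')=0, C('9')=1, C('e')=2, C('l')=3, C('r')=4, C('t')=5, C('u')=7
L[0]='9': occ=0, LF[0]=C('9')+0=1+0=1
L[1]='e': occ=0, LF[1]=C('e')+0=2+0=2
L[2]='l': occ=0, LF[2]=C('l')+0=3+0=3
L[3]='t': occ=0, LF[3]=C('t')+0=5+0=5
L[4]='u': occ=0, LF[4]=C('u')+0=7+0=7
L[5]='r': occ=0, LF[5]=C('r')+0=4+0=4
L[6]='$': occ=0, LF[6]=C('$')+0=0+0=0
L[7]='t': occ=1, LF[7]=C('t')+1=5+1=6

Answer: 1 2 3 5 7 4 0 6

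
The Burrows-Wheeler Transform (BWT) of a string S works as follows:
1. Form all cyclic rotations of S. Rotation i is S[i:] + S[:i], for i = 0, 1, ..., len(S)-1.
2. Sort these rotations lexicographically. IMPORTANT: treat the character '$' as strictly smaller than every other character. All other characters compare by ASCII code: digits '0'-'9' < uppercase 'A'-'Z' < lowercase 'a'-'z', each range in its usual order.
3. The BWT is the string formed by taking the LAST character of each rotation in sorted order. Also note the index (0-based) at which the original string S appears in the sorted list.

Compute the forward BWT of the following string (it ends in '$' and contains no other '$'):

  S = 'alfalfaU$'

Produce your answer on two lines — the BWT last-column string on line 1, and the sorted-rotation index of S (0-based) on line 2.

All 9 rotations (rotation i = S[i:]+S[:i]):
  rot[0] = alfalfaU$
  rot[1] = lfalfaU$a
  rot[2] = falfaU$al
  rot[3] = alfaU$alf
  rot[4] = lfaU$alfa
  rot[5] = faU$alfal
  rot[6] = aU$alfalf
  rot[7] = U$alfalfa
  rot[8] = $alfalfaU
Sorted (with $ < everything):
  sorted[0] = $alfalfaU  (last char: 'U')
  sorted[1] = U$alfalfa  (last char: 'a')
  sorted[2] = aU$alfalf  (last char: 'f')
  sorted[3] = alfaU$alf  (last char: 'f')
  sorted[4] = alfalfaU$  (last char: '$')
  sorted[5] = faU$alfal  (last char: 'l')
  sorted[6] = falfaU$al  (last char: 'l')
  sorted[7] = lfaU$alfa  (last char: 'a')
  sorted[8] = lfalfaU$a  (last char: 'a')
Last column: Uaff$llaa
Original string S is at sorted index 4

Answer: Uaff$llaa
4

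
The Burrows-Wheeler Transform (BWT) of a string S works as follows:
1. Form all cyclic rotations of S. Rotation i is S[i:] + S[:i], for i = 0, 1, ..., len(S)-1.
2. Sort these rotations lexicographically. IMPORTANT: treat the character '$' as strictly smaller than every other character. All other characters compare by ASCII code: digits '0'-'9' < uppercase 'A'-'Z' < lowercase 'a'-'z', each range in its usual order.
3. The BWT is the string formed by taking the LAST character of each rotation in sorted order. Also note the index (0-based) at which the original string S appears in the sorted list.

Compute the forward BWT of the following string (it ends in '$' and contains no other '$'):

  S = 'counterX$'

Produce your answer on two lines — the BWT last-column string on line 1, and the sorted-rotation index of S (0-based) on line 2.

All 9 rotations (rotation i = S[i:]+S[:i]):
  rot[0] = counterX$
  rot[1] = ounterX$c
  rot[2] = unterX$co
  rot[3] = nterX$cou
  rot[4] = terX$coun
  rot[5] = erX$count
  rot[6] = rX$counte
  rot[7] = X$counter
  rot[8] = $counterX
Sorted (with $ < everything):
  sorted[0] = $counterX  (last char: 'X')
  sorted[1] = X$counter  (last char: 'r')
  sorted[2] = counterX$  (last char: '$')
  sorted[3] = erX$count  (last char: 't')
  sorted[4] = nterX$cou  (last char: 'u')
  sorted[5] = ounterX$c  (last char: 'c')
  sorted[6] = rX$counte  (last char: 'e')
  sorted[7] = terX$coun  (last char: 'n')
  sorted[8] = unterX$co  (last char: 'o')
Last column: Xr$tuceno
Original string S is at sorted index 2

Answer: Xr$tuceno
2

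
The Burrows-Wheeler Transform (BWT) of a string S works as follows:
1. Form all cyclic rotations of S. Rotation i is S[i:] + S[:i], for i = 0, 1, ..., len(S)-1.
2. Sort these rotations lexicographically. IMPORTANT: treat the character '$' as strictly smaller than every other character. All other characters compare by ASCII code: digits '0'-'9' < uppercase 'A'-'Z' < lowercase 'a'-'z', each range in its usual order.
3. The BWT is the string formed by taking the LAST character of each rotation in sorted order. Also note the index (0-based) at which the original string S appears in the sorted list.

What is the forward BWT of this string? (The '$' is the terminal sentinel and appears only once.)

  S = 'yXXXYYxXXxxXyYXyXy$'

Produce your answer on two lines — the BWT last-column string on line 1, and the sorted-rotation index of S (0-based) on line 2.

Answer: yyXxXXyYxyXYYxXX$XX
16

Derivation:
All 19 rotations (rotation i = S[i:]+S[:i]):
  rot[0] = yXXXYYxXXxxXyYXyXy$
  rot[1] = XXXYYxXXxxXyYXyXy$y
  rot[2] = XXYYxXXxxXyYXyXy$yX
  rot[3] = XYYxXXxxXyYXyXy$yXX
  rot[4] = YYxXXxxXyYXyXy$yXXX
  rot[5] = YxXXxxXyYXyXy$yXXXY
  rot[6] = xXXxxXyYXyXy$yXXXYY
  rot[7] = XXxxXyYXyXy$yXXXYYx
  rot[8] = XxxXyYXyXy$yXXXYYxX
  rot[9] = xxXyYXyXy$yXXXYYxXX
  rot[10] = xXyYXyXy$yXXXYYxXXx
  rot[11] = XyYXyXy$yXXXYYxXXxx
  rot[12] = yYXyXy$yXXXYYxXXxxX
  rot[13] = YXyXy$yXXXYYxXXxxXy
  rot[14] = XyXy$yXXXYYxXXxxXyY
  rot[15] = yXy$yXXXYYxXXxxXyYX
  rot[16] = Xy$yXXXYYxXXxxXyYXy
  rot[17] = y$yXXXYYxXXxxXyYXyX
  rot[18] = $yXXXYYxXXxxXyYXyXy
Sorted (with $ < everything):
  sorted[0] = $yXXXYYxXXxxXyYXyXy  (last char: 'y')
  sorted[1] = XXXYYxXXxxXyYXyXy$y  (last char: 'y')
  sorted[2] = XXYYxXXxxXyYXyXy$yX  (last char: 'X')
  sorted[3] = XXxxXyYXyXy$yXXXYYx  (last char: 'x')
  sorted[4] = XYYxXXxxXyYXyXy$yXX  (last char: 'X')
  sorted[5] = XxxXyYXyXy$yXXXYYxX  (last char: 'X')
  sorted[6] = Xy$yXXXYYxXXxxXyYXy  (last char: 'y')
  sorted[7] = XyXy$yXXXYYxXXxxXyY  (last char: 'Y')
  sorted[8] = XyYXyXy$yXXXYYxXXxx  (last char: 'x')
  sorted[9] = YXyXy$yXXXYYxXXxxXy  (last char: 'y')
  sorted[10] = YYxXXxxXyYXyXy$yXXX  (last char: 'X')
  sorted[11] = YxXXxxXyYXyXy$yXXXY  (last char: 'Y')
  sorted[12] = xXXxxXyYXyXy$yXXXYY  (last char: 'Y')
  sorted[13] = xXyYXyXy$yXXXYYxXXx  (last char: 'x')
  sorted[14] = xxXyYXyXy$yXXXYYxXX  (last char: 'X')
  sorted[15] = y$yXXXYYxXXxxXyYXyX  (last char: 'X')
  sorted[16] = yXXXYYxXXxxXyYXyXy$  (last char: '$')
  sorted[17] = yXy$yXXXYYxXXxxXyYX  (last char: 'X')
  sorted[18] = yYXyXy$yXXXYYxXXxxX  (last char: 'X')
Last column: yyXxXXyYxyXYYxXX$XX
Original string S is at sorted index 16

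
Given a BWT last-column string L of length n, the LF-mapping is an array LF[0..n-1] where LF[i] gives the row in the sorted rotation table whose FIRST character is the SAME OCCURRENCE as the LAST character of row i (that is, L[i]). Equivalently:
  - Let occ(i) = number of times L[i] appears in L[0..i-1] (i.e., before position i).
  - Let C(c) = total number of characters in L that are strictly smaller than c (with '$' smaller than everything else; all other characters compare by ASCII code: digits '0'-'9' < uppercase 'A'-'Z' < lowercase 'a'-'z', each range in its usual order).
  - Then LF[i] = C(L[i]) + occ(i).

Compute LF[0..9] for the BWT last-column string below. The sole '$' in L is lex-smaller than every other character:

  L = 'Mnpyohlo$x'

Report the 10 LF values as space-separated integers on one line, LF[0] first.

Answer: 1 4 7 9 5 2 3 6 0 8

Derivation:
Char counts: '$':1, 'M':1, 'h':1, 'l':1, 'n':1, 'o':2, 'p':1, 'x':1, 'y':1
C (first-col start): C('$')=0, C('M')=1, C('h')=2, C('l')=3, C('n')=4, C('o')=5, C('p')=7, C('x')=8, C('y')=9
L[0]='M': occ=0, LF[0]=C('M')+0=1+0=1
L[1]='n': occ=0, LF[1]=C('n')+0=4+0=4
L[2]='p': occ=0, LF[2]=C('p')+0=7+0=7
L[3]='y': occ=0, LF[3]=C('y')+0=9+0=9
L[4]='o': occ=0, LF[4]=C('o')+0=5+0=5
L[5]='h': occ=0, LF[5]=C('h')+0=2+0=2
L[6]='l': occ=0, LF[6]=C('l')+0=3+0=3
L[7]='o': occ=1, LF[7]=C('o')+1=5+1=6
L[8]='$': occ=0, LF[8]=C('$')+0=0+0=0
L[9]='x': occ=0, LF[9]=C('x')+0=8+0=8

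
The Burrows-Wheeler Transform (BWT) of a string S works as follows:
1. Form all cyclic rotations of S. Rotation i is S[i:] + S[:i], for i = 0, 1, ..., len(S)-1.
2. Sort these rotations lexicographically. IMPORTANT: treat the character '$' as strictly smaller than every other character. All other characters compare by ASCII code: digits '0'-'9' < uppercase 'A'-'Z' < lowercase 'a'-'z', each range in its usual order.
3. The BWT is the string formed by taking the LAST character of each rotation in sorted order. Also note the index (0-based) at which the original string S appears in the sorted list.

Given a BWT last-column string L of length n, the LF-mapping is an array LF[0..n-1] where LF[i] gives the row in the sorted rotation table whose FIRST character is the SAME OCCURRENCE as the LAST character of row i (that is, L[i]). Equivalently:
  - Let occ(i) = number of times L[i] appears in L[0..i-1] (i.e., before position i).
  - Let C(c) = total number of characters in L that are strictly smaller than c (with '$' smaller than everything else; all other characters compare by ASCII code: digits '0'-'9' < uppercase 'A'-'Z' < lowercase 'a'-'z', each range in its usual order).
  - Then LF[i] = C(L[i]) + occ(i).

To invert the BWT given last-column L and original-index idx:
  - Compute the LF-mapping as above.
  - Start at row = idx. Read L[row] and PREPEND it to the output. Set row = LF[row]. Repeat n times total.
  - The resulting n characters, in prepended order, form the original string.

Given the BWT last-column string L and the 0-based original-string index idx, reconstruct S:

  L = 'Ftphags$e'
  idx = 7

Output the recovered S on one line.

LF mapping: 1 8 6 5 2 4 7 0 3
Walk LF starting at row 7, prepending L[row]:
  step 1: row=7, L[7]='$', prepend. Next row=LF[7]=0
  step 2: row=0, L[0]='F', prepend. Next row=LF[0]=1
  step 3: row=1, L[1]='t', prepend. Next row=LF[1]=8
  step 4: row=8, L[8]='e', prepend. Next row=LF[8]=3
  step 5: row=3, L[3]='h', prepend. Next row=LF[3]=5
  step 6: row=5, L[5]='g', prepend. Next row=LF[5]=4
  step 7: row=4, L[4]='a', prepend. Next row=LF[4]=2
  step 8: row=2, L[2]='p', prepend. Next row=LF[2]=6
  step 9: row=6, L[6]='s', prepend. Next row=LF[6]=7
Reversed output: spaghetF$

Answer: spaghetF$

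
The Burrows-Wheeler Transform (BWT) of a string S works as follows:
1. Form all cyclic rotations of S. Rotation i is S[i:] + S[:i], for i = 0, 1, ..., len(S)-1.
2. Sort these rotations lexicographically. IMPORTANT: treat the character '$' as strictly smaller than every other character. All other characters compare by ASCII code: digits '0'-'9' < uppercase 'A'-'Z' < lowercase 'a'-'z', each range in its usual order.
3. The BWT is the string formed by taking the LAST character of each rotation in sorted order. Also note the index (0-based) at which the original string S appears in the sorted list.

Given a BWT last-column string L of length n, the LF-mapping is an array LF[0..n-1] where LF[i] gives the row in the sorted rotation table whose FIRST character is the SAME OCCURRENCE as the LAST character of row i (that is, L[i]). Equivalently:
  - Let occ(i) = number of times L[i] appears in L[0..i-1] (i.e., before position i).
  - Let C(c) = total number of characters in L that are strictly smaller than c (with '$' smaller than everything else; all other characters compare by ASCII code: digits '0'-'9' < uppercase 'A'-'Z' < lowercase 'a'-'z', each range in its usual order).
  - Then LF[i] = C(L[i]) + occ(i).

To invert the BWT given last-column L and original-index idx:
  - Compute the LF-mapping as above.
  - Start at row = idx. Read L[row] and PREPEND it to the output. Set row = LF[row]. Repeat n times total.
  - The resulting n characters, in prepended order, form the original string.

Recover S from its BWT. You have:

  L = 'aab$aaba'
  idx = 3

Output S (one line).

LF mapping: 1 2 6 0 3 4 7 5
Walk LF starting at row 3, prepending L[row]:
  step 1: row=3, L[3]='$', prepend. Next row=LF[3]=0
  step 2: row=0, L[0]='a', prepend. Next row=LF[0]=1
  step 3: row=1, L[1]='a', prepend. Next row=LF[1]=2
  step 4: row=2, L[2]='b', prepend. Next row=LF[2]=6
  step 5: row=6, L[6]='b', prepend. Next row=LF[6]=7
  step 6: row=7, L[7]='a', prepend. Next row=LF[7]=5
  step 7: row=5, L[5]='a', prepend. Next row=LF[5]=4
  step 8: row=4, L[4]='a', prepend. Next row=LF[4]=3
Reversed output: aaabbaa$

Answer: aaabbaa$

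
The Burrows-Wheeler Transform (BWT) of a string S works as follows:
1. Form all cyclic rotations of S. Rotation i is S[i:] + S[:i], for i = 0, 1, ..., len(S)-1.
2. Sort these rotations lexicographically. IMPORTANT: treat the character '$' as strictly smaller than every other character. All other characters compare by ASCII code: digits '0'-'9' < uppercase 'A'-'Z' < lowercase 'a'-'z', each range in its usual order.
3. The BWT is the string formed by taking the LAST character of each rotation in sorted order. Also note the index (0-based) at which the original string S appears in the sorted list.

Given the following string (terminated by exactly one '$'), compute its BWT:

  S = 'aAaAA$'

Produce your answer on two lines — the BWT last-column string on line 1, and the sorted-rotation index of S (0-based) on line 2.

All 6 rotations (rotation i = S[i:]+S[:i]):
  rot[0] = aAaAA$
  rot[1] = AaAA$a
  rot[2] = aAA$aA
  rot[3] = AA$aAa
  rot[4] = A$aAaA
  rot[5] = $aAaAA
Sorted (with $ < everything):
  sorted[0] = $aAaAA  (last char: 'A')
  sorted[1] = A$aAaA  (last char: 'A')
  sorted[2] = AA$aAa  (last char: 'a')
  sorted[3] = AaAA$a  (last char: 'a')
  sorted[4] = aAA$aA  (last char: 'A')
  sorted[5] = aAaAA$  (last char: '$')
Last column: AAaaA$
Original string S is at sorted index 5

Answer: AAaaA$
5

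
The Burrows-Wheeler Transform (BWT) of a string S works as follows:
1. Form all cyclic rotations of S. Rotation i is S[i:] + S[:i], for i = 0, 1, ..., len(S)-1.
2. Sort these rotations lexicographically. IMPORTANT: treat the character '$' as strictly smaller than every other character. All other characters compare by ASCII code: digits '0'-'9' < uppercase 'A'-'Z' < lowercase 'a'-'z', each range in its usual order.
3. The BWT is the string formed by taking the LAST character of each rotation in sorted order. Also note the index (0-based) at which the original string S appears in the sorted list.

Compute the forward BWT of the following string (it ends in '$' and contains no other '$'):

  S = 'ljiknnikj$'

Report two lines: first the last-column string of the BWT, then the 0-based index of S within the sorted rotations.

Answer: jnjklii$nk
7

Derivation:
All 10 rotations (rotation i = S[i:]+S[:i]):
  rot[0] = ljiknnikj$
  rot[1] = jiknnikj$l
  rot[2] = iknnikj$lj
  rot[3] = knnikj$lji
  rot[4] = nnikj$ljik
  rot[5] = nikj$ljikn
  rot[6] = ikj$ljiknn
  rot[7] = kj$ljiknni
  rot[8] = j$ljiknnik
  rot[9] = $ljiknnikj
Sorted (with $ < everything):
  sorted[0] = $ljiknnikj  (last char: 'j')
  sorted[1] = ikj$ljiknn  (last char: 'n')
  sorted[2] = iknnikj$lj  (last char: 'j')
  sorted[3] = j$ljiknnik  (last char: 'k')
  sorted[4] = jiknnikj$l  (last char: 'l')
  sorted[5] = kj$ljiknni  (last char: 'i')
  sorted[6] = knnikj$lji  (last char: 'i')
  sorted[7] = ljiknnikj$  (last char: '$')
  sorted[8] = nikj$ljikn  (last char: 'n')
  sorted[9] = nnikj$ljik  (last char: 'k')
Last column: jnjklii$nk
Original string S is at sorted index 7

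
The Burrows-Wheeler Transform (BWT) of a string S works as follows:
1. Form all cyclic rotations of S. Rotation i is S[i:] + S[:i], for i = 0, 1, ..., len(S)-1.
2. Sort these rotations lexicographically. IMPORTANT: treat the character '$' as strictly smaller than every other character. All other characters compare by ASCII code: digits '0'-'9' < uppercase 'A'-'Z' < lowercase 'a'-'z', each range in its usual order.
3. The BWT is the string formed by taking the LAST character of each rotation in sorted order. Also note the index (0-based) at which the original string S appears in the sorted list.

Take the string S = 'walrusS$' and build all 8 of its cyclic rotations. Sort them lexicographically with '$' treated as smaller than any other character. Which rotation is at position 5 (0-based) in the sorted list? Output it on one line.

Answer: sS$walru

Derivation:
All 8 rotations (rotation i = S[i:]+S[:i]):
  rot[0] = walrusS$
  rot[1] = alrusS$w
  rot[2] = lrusS$wa
  rot[3] = rusS$wal
  rot[4] = usS$walr
  rot[5] = sS$walru
  rot[6] = S$walrus
  rot[7] = $walrusS
Sorted (with $ < everything):
  sorted[0] = $walrusS
  sorted[1] = S$walrus
  sorted[2] = alrusS$w
  sorted[3] = lrusS$wa
  sorted[4] = rusS$wal
  sorted[5] = sS$walru
  sorted[6] = usS$walr
  sorted[7] = walrusS$
sorted[5] = sS$walru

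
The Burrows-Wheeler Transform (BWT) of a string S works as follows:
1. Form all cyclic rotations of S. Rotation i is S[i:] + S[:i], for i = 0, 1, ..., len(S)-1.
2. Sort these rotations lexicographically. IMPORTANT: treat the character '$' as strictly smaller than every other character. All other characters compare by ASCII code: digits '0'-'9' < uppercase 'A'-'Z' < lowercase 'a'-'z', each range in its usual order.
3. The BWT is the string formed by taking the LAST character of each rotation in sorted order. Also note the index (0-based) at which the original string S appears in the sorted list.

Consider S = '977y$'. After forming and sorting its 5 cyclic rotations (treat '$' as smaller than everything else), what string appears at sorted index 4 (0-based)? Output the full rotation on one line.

Answer: y$977

Derivation:
All 5 rotations (rotation i = S[i:]+S[:i]):
  rot[0] = 977y$
  rot[1] = 77y$9
  rot[2] = 7y$97
  rot[3] = y$977
  rot[4] = $977y
Sorted (with $ < everything):
  sorted[0] = $977y
  sorted[1] = 77y$9
  sorted[2] = 7y$97
  sorted[3] = 977y$
  sorted[4] = y$977
sorted[4] = y$977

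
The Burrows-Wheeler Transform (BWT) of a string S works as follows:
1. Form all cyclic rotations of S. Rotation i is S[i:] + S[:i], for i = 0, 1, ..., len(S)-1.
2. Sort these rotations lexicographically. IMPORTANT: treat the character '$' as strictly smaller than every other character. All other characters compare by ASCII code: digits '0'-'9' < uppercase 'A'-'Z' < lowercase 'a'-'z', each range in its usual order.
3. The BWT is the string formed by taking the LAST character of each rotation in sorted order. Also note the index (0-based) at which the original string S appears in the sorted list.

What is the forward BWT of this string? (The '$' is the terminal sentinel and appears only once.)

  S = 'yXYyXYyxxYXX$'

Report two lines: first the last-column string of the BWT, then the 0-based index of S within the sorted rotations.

All 13 rotations (rotation i = S[i:]+S[:i]):
  rot[0] = yXYyXYyxxYXX$
  rot[1] = XYyXYyxxYXX$y
  rot[2] = YyXYyxxYXX$yX
  rot[3] = yXYyxxYXX$yXY
  rot[4] = XYyxxYXX$yXYy
  rot[5] = YyxxYXX$yXYyX
  rot[6] = yxxYXX$yXYyXY
  rot[7] = xxYXX$yXYyXYy
  rot[8] = xYXX$yXYyXYyx
  rot[9] = YXX$yXYyXYyxx
  rot[10] = XX$yXYyXYyxxY
  rot[11] = X$yXYyXYyxxYX
  rot[12] = $yXYyXYyxxYXX
Sorted (with $ < everything):
  sorted[0] = $yXYyXYyxxYXX  (last char: 'X')
  sorted[1] = X$yXYyXYyxxYX  (last char: 'X')
  sorted[2] = XX$yXYyXYyxxY  (last char: 'Y')
  sorted[3] = XYyXYyxxYXX$y  (last char: 'y')
  sorted[4] = XYyxxYXX$yXYy  (last char: 'y')
  sorted[5] = YXX$yXYyXYyxx  (last char: 'x')
  sorted[6] = YyXYyxxYXX$yX  (last char: 'X')
  sorted[7] = YyxxYXX$yXYyX  (last char: 'X')
  sorted[8] = xYXX$yXYyXYyx  (last char: 'x')
  sorted[9] = xxYXX$yXYyXYy  (last char: 'y')
  sorted[10] = yXYyXYyxxYXX$  (last char: '$')
  sorted[11] = yXYyxxYXX$yXY  (last char: 'Y')
  sorted[12] = yxxYXX$yXYyXY  (last char: 'Y')
Last column: XXYyyxXXxy$YY
Original string S is at sorted index 10

Answer: XXYyyxXXxy$YY
10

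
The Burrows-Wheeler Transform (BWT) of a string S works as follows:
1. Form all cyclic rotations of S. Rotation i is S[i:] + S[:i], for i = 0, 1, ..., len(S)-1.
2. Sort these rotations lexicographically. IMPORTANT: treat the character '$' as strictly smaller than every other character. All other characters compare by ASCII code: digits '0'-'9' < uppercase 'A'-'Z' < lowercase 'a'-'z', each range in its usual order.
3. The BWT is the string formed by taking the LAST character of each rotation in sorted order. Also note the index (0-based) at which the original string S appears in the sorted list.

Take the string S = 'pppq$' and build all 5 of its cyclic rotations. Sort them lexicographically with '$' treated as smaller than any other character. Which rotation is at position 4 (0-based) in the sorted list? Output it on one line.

All 5 rotations (rotation i = S[i:]+S[:i]):
  rot[0] = pppq$
  rot[1] = ppq$p
  rot[2] = pq$pp
  rot[3] = q$ppp
  rot[4] = $pppq
Sorted (with $ < everything):
  sorted[0] = $pppq
  sorted[1] = pppq$
  sorted[2] = ppq$p
  sorted[3] = pq$pp
  sorted[4] = q$ppp
sorted[4] = q$ppp

Answer: q$ppp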